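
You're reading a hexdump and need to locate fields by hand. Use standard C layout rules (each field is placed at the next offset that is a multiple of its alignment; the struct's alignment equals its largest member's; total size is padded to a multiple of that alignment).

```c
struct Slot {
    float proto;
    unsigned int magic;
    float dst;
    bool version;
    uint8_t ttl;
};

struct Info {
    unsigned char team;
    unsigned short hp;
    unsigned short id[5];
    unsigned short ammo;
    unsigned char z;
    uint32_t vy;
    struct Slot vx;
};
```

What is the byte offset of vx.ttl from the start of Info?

37

Slot: proto at 0 (size 4, align 4) → ends 4; magic at 4 (size 4, align 4) → ends 8; dst at 8 (size 4, align 4) → ends 12; version at 12 (size 1, align 1) → ends 13; ttl at 13 (size 1, align 1) → ends 14; tail pad 2 to reach multiple of 4; total 16 bytes, alignment 4
team at 0 (size 1, align 1) → ends 1
pad 1 to align 2 for hp
hp at 2 (size 2, align 2) → ends 4
id at 4 (size 10, align 2) → ends 14
ammo at 14 (size 2, align 2) → ends 16
z at 16 (size 1, align 1) → ends 17
pad 3 to align 4 for vy
vy at 20 (size 4, align 4) → ends 24
vx at 24 (size 16, align 4) → ends 40
within Slot: ttl at 13
24 + 13 = 37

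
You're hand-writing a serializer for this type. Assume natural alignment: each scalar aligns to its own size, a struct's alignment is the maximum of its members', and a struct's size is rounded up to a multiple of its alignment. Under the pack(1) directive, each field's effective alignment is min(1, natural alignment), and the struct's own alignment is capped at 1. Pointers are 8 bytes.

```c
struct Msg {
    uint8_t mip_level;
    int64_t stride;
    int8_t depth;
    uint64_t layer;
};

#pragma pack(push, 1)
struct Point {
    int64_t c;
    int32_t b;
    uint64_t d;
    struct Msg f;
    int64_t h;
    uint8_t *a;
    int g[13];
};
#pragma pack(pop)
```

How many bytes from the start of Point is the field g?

68

Msg: @0: mip_level [1B, align 1] → 1; +7 pad (align 8); @8: stride [8B, align 8] → 16; @16: depth [1B, align 1] → 17; +7 pad (align 8); @24: layer [8B, align 8] → 32; size 32, align 8
@0: c [8B, align 1] → 8
@8: b [4B, align 1] → 12
@12: d [8B, align 1] → 20
@20: f [32B, align 1] → 52
@52: h [8B, align 1] → 60
@60: a [8B, align 1] → 68
@68: g [52B, align 1] → 120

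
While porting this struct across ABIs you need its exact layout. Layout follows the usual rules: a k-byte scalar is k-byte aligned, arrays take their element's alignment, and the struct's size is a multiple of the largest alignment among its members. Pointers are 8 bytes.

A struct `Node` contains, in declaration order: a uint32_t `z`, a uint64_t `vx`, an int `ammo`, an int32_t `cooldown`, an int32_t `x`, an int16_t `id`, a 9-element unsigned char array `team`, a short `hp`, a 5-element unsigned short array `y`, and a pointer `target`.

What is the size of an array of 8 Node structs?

512

@0: z [4B, align 4] → 4
+4 pad (align 8)
@8: vx [8B, align 8] → 16
@16: ammo [4B, align 4] → 20
@20: cooldown [4B, align 4] → 24
@24: x [4B, align 4] → 28
@28: id [2B, align 2] → 30
@30: team [9B, align 1] → 39
+1 pad (align 2)
@40: hp [2B, align 2] → 42
@42: y [10B, align 2] → 52
+4 pad (align 8)
@56: target [8B, align 8] → 64
size 64, align 8
array of 8: 8 × 64 = 512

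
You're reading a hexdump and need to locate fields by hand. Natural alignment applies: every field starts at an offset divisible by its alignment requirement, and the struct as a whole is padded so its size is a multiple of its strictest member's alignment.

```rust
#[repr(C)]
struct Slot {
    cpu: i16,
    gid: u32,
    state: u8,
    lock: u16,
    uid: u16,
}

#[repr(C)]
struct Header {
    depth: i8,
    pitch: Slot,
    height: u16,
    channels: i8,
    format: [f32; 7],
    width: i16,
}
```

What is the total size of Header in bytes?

56 bytes

Slot: 0..2  cpu  (2B, 2-aligned); 2..4  -- padding (2B); 4..8  gid  (4B, 4-aligned); 8..9  state  (1B, 1-aligned); 9..10  -- padding (1B); 10..12  lock  (2B, 2-aligned); 12..14  uid  (2B, 2-aligned); 14..16  -- tail padding (2B); sizeof = 16, alignof = 4
0..1  depth  (1B, 1-aligned)
1..4  -- padding (3B)
4..20  pitch  (16B, 4-aligned)
20..22  height  (2B, 2-aligned)
22..23  channels  (1B, 1-aligned)
23..24  -- padding (1B)
24..52  format  (28B, 4-aligned)
52..54  width  (2B, 2-aligned)
54..56  -- tail padding (2B)
sizeof = 56, alignof = 4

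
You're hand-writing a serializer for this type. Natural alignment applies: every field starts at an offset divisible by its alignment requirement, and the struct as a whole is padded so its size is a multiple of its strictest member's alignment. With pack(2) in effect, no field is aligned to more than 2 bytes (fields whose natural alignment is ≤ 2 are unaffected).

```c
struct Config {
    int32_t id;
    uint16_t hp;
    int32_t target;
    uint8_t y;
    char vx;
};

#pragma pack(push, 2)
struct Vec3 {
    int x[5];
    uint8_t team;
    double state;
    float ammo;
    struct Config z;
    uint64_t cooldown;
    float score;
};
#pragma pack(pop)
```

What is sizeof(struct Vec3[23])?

Config: id at 0 (size 4, align 4) → ends 4; hp at 4 (size 2, align 2) → ends 6; pad 2 to align 4 for target; target at 8 (size 4, align 4) → ends 12; y at 12 (size 1, align 1) → ends 13; vx at 13 (size 1, align 1) → ends 14; tail pad 2 to reach multiple of 4; total 16 bytes, alignment 4
x at 0 (size 20, align 2) → ends 20
team at 20 (size 1, align 1) → ends 21
pad 1 to align 2 for state
state at 22 (size 8, align 2) → ends 30
ammo at 30 (size 4, align 2) → ends 34
z at 34 (size 16, align 2) → ends 50
cooldown at 50 (size 8, align 2) → ends 58
score at 58 (size 4, align 2) → ends 62
total 62 bytes, alignment 2
array of 23: 23 × 62 = 1426

1426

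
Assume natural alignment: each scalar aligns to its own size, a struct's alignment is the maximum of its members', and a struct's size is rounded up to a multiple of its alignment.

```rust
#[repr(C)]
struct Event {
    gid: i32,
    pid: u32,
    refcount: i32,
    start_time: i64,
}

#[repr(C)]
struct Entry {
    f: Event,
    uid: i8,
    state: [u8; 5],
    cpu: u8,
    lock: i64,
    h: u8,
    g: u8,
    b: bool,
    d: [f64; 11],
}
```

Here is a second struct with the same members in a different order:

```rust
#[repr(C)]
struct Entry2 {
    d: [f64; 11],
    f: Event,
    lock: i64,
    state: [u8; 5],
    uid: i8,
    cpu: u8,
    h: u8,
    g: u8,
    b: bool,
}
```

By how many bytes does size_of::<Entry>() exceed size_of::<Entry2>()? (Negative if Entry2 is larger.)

Event: @0: gid [4B, align 4] → 4; @4: pid [4B, align 4] → 8; @8: refcount [4B, align 4] → 12; +4 pad (align 8); @16: start_time [8B, align 8] → 24; size 24, align 8
@0: f [24B, align 8] → 24
@24: uid [1B, align 1] → 25
@25: state [5B, align 1] → 30
@30: cpu [1B, align 1] → 31
+1 pad (align 8)
@32: lock [8B, align 8] → 40
@40: h [1B, align 1] → 41
@41: g [1B, align 1] → 42
@42: b [1B, align 1] → 43
+5 pad (align 8)
@48: d [88B, align 8] → 136
size 136, align 8
— Entry2 —
@0: d [88B, align 8] → 88
@88: f [24B, align 8] → 112
@112: lock [8B, align 8] → 120
@120: state [5B, align 1] → 125
@125: uid [1B, align 1] → 126
@126: cpu [1B, align 1] → 127
@127: h [1B, align 1] → 128
@128: g [1B, align 1] → 129
@129: b [1B, align 1] → 130
+6 tail pad (align 8)
size 136, align 8
136 − 136 = 0

0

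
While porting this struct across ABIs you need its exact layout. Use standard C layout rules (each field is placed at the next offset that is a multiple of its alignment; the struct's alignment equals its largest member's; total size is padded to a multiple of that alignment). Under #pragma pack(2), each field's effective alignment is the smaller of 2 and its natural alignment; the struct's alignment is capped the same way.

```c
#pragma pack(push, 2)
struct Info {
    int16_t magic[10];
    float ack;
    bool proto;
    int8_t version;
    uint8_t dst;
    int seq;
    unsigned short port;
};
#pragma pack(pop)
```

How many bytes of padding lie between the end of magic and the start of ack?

magic at 0 (size 20, align 2) → ends 20
ack at 20 (size 4, align 2) → ends 24

0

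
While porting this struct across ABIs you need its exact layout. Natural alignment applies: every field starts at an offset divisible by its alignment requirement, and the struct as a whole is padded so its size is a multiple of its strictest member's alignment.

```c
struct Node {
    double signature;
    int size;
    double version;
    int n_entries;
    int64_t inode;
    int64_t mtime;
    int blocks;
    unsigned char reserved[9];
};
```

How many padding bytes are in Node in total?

@0: signature [8B, align 8] → 8
@8: size [4B, align 4] → 12
+4 pad (align 8)
@16: version [8B, align 8] → 24
@24: n_entries [4B, align 4] → 28
+4 pad (align 8)
@32: inode [8B, align 8] → 40
@40: mtime [8B, align 8] → 48
@48: blocks [4B, align 4] → 52
@52: reserved [9B, align 1] → 61
+3 tail pad (align 8)
size 64, align 8
data bytes 53, size 64 → padding 11

11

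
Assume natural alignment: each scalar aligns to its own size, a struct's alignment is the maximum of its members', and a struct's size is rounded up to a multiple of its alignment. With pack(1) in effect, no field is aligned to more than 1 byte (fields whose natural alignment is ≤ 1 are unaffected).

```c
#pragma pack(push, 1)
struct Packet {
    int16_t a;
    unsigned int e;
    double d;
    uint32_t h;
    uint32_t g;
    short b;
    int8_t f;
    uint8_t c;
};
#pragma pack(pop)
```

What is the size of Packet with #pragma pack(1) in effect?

0..2  a  (2B, 1-aligned)
2..6  e  (4B, 1-aligned)
6..14  d  (8B, 1-aligned)
14..18  h  (4B, 1-aligned)
18..22  g  (4B, 1-aligned)
22..24  b  (2B, 1-aligned)
24..25  f  (1B, 1-aligned)
25..26  c  (1B, 1-aligned)
sizeof = 26, alignof = 1

26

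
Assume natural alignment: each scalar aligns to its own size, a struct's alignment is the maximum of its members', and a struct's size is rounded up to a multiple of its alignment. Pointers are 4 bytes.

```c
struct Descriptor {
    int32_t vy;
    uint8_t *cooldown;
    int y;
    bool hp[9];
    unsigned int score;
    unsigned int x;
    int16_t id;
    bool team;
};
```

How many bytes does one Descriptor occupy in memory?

36

vy at 0 (size 4, align 4) → ends 4
cooldown at 4 (size 4, align 4) → ends 8
y at 8 (size 4, align 4) → ends 12
hp at 12 (size 9, align 1) → ends 21
pad 3 to align 4 for score
score at 24 (size 4, align 4) → ends 28
x at 28 (size 4, align 4) → ends 32
id at 32 (size 2, align 2) → ends 34
team at 34 (size 1, align 1) → ends 35
tail pad 1 to reach multiple of 4
total 36 bytes, alignment 4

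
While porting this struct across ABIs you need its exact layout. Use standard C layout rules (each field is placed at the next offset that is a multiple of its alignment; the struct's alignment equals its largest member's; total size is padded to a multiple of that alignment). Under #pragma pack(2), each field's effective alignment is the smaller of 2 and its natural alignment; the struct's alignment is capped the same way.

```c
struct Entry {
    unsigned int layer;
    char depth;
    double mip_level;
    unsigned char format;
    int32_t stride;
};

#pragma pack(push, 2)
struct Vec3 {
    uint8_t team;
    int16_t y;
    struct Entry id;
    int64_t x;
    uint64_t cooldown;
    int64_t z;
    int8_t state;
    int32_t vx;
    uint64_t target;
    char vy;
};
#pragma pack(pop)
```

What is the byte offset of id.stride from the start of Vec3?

Entry: 0..4  layer  (4B, 4-aligned); 4..5  depth  (1B, 1-aligned); 5..8  -- padding (3B); 8..16  mip_level  (8B, 8-aligned); 16..17  format  (1B, 1-aligned); 17..20  -- padding (3B); 20..24  stride  (4B, 4-aligned); sizeof = 24, alignof = 8
0..1  team  (1B, 1-aligned)
1..2  -- padding (1B)
2..4  y  (2B, 2-aligned)
4..28  id  (24B, 2-aligned)
within Entry: stride at 20
4 + 20 = 24

24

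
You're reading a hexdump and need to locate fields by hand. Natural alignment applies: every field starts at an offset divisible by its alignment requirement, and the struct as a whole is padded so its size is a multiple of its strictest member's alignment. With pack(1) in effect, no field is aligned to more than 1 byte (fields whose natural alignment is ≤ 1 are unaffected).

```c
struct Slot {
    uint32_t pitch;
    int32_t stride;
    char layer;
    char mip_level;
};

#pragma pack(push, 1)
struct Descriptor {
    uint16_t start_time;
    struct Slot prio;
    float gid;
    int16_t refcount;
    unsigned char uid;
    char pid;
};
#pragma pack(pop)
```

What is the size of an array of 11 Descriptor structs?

242

Slot: @0: pitch [4B, align 4] → 4; @4: stride [4B, align 4] → 8; @8: layer [1B, align 1] → 9; @9: mip_level [1B, align 1] → 10; +2 tail pad (align 4); size 12, align 4
@0: start_time [2B, align 1] → 2
@2: prio [12B, align 1] → 14
@14: gid [4B, align 1] → 18
@18: refcount [2B, align 1] → 20
@20: uid [1B, align 1] → 21
@21: pid [1B, align 1] → 22
size 22, align 1
array of 11: 11 × 22 = 242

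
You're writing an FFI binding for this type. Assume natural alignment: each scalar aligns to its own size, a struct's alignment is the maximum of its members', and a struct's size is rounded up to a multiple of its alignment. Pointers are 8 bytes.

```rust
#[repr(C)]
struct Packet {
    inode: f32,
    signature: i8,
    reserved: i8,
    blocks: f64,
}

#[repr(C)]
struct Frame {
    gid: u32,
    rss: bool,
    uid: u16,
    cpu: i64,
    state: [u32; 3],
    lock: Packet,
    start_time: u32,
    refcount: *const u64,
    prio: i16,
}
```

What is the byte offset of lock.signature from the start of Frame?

36

Packet: @0: inode [4B, align 4] → 4; @4: signature [1B, align 1] → 5; @5: reserved [1B, align 1] → 6; +2 pad (align 8); @8: blocks [8B, align 8] → 16; size 16, align 8
@0: gid [4B, align 4] → 4
@4: rss [1B, align 1] → 5
+1 pad (align 2)
@6: uid [2B, align 2] → 8
@8: cpu [8B, align 8] → 16
@16: state [12B, align 4] → 28
+4 pad (align 8)
@32: lock [16B, align 8] → 48
within Packet: signature at 4
32 + 4 = 36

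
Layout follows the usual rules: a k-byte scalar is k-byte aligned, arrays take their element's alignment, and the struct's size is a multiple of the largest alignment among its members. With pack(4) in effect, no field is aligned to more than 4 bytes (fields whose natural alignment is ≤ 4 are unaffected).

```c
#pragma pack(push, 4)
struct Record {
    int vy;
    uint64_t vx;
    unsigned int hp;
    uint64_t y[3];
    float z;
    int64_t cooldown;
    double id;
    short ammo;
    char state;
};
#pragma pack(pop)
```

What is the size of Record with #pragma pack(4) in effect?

0..4  vy  (4B, 4-aligned)
4..12  vx  (8B, 4-aligned)
12..16  hp  (4B, 4-aligned)
16..40  y  (24B, 4-aligned)
40..44  z  (4B, 4-aligned)
44..52  cooldown  (8B, 4-aligned)
52..60  id  (8B, 4-aligned)
60..62  ammo  (2B, 2-aligned)
62..63  state  (1B, 1-aligned)
63..64  -- tail padding (1B)
sizeof = 64, alignof = 4

64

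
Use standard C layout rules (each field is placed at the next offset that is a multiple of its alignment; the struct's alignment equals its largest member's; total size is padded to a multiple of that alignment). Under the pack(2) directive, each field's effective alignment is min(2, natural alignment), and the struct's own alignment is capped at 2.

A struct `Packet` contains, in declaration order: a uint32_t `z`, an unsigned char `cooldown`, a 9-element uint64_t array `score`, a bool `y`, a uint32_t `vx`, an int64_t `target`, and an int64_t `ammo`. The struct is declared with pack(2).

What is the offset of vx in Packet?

z at 0 (size 4, align 2) → ends 4
cooldown at 4 (size 1, align 1) → ends 5
pad 1 to align 2 for score
score at 6 (size 72, align 2) → ends 78
y at 78 (size 1, align 1) → ends 79
pad 1 to align 2 for vx
vx at 80 (size 4, align 2) → ends 84

80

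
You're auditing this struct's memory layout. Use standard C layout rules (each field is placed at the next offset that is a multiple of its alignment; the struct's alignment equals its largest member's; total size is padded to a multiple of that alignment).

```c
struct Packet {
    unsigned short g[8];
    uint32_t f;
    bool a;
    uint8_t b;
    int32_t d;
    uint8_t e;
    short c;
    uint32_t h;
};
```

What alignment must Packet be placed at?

4

member alignments: g=2, f=4, a=1, b=1, d=4, e=1, c=2, h=4
max = 4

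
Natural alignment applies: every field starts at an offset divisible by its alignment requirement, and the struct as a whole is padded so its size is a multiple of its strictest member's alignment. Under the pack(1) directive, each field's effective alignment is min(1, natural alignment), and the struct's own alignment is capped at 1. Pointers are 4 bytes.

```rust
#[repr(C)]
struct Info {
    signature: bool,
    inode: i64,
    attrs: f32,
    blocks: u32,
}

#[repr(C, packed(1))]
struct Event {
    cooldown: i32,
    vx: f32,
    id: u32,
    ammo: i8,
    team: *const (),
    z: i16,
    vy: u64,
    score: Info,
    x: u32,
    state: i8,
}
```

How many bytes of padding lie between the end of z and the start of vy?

Info: @0: signature [1B, align 1] → 1; +7 pad (align 8); @8: inode [8B, align 8] → 16; @16: attrs [4B, align 4] → 20; @20: blocks [4B, align 4] → 24; size 24, align 8
@0: cooldown [4B, align 1] → 4
@4: vx [4B, align 1] → 8
@8: id [4B, align 1] → 12
@12: ammo [1B, align 1] → 13
@13: team [4B, align 1] → 17
@17: z [2B, align 1] → 19
@19: vy [8B, align 1] → 27

0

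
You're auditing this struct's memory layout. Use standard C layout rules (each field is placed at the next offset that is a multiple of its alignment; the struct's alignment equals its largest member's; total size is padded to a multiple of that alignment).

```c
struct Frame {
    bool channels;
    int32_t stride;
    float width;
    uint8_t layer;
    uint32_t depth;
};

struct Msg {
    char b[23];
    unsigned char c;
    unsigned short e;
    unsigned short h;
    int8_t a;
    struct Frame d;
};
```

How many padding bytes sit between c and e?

0

Frame: 0..1  channels  (1B, 1-aligned); 1..4  -- padding (3B); 4..8  stride  (4B, 4-aligned); 8..12  width  (4B, 4-aligned); 12..13  layer  (1B, 1-aligned); 13..16  -- padding (3B); 16..20  depth  (4B, 4-aligned); sizeof = 20, alignof = 4
0..23  b  (23B, 1-aligned)
23..24  c  (1B, 1-aligned)
24..26  e  (2B, 2-aligned)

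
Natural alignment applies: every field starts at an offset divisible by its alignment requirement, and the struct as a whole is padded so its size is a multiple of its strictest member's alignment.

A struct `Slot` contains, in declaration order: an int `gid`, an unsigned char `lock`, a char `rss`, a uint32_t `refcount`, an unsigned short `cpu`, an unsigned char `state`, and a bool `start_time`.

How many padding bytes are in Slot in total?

2

gid at 0 (size 4, align 4) → ends 4
lock at 4 (size 1, align 1) → ends 5
rss at 5 (size 1, align 1) → ends 6
pad 2 to align 4 for refcount
refcount at 8 (size 4, align 4) → ends 12
cpu at 12 (size 2, align 2) → ends 14
state at 14 (size 1, align 1) → ends 15
start_time at 15 (size 1, align 1) → ends 16
total 16 bytes, alignment 4
data bytes 14, size 16 → padding 2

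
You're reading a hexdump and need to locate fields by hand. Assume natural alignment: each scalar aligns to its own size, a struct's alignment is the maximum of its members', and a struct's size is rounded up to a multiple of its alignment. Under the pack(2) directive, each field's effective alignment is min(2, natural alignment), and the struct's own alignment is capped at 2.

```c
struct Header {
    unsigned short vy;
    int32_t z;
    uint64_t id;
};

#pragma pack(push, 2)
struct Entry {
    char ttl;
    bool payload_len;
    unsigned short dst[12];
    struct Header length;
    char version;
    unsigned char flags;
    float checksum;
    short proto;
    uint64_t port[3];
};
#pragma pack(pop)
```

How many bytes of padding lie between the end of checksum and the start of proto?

0

Header: vy at 0 (size 2, align 2) → ends 2; pad 2 to align 4 for z; z at 4 (size 4, align 4) → ends 8; id at 8 (size 8, align 8) → ends 16; total 16 bytes, alignment 8
ttl at 0 (size 1, align 1) → ends 1
payload_len at 1 (size 1, align 1) → ends 2
dst at 2 (size 24, align 2) → ends 26
length at 26 (size 16, align 2) → ends 42
version at 42 (size 1, align 1) → ends 43
flags at 43 (size 1, align 1) → ends 44
checksum at 44 (size 4, align 2) → ends 48
proto at 48 (size 2, align 2) → ends 50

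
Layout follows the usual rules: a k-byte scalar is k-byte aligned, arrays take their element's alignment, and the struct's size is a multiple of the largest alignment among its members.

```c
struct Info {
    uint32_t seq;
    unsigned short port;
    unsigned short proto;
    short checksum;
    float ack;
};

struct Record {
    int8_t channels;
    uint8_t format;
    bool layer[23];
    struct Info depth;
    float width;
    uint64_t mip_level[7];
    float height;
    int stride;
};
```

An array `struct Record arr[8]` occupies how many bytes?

896

Info: @0: seq [4B, align 4] → 4; @4: port [2B, align 2] → 6; @6: proto [2B, align 2] → 8; @8: checksum [2B, align 2] → 10; +2 pad (align 4); @12: ack [4B, align 4] → 16; size 16, align 4
@0: channels [1B, align 1] → 1
@1: format [1B, align 1] → 2
@2: layer [23B, align 1] → 25
+3 pad (align 4)
@28: depth [16B, align 4] → 44
@44: width [4B, align 4] → 48
@48: mip_level [56B, align 8] → 104
@104: height [4B, align 4] → 108
@108: stride [4B, align 4] → 112
size 112, align 8
array of 8: 8 × 112 = 896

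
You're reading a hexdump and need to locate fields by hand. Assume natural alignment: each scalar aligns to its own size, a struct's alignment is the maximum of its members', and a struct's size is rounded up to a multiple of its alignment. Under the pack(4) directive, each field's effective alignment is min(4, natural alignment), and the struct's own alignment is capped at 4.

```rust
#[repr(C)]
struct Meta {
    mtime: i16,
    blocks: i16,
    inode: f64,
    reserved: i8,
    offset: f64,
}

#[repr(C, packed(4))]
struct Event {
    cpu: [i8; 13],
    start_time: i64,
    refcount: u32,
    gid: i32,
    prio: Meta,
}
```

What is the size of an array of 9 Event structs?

576

Meta: mtime at 0 (size 2, align 2) → ends 2; blocks at 2 (size 2, align 2) → ends 4; pad 4 to align 8 for inode; inode at 8 (size 8, align 8) → ends 16; reserved at 16 (size 1, align 1) → ends 17; pad 7 to align 8 for offset; offset at 24 (size 8, align 8) → ends 32; total 32 bytes, alignment 8
cpu at 0 (size 13, align 1) → ends 13
pad 3 to align 4 for start_time
start_time at 16 (size 8, align 4) → ends 24
refcount at 24 (size 4, align 4) → ends 28
gid at 28 (size 4, align 4) → ends 32
prio at 32 (size 32, align 4) → ends 64
total 64 bytes, alignment 4
array of 9: 9 × 64 = 576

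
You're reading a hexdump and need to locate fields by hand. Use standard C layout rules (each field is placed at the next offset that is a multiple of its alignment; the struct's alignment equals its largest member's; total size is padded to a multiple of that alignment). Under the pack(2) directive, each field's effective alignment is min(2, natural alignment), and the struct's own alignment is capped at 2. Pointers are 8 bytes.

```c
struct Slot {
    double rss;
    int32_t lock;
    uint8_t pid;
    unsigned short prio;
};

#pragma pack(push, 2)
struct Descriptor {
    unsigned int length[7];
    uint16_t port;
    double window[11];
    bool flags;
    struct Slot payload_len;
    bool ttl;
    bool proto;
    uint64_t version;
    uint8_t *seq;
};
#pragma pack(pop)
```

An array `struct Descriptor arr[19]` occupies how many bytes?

2926

Slot: @0: rss [8B, align 8] → 8; @8: lock [4B, align 4] → 12; @12: pid [1B, align 1] → 13; +1 pad (align 2); @14: prio [2B, align 2] → 16; size 16, align 8
@0: length [28B, align 2] → 28
@28: port [2B, align 2] → 30
@30: window [88B, align 2] → 118
@118: flags [1B, align 1] → 119
+1 pad (align 2)
@120: payload_len [16B, align 2] → 136
@136: ttl [1B, align 1] → 137
@137: proto [1B, align 1] → 138
@138: version [8B, align 2] → 146
@146: seq [8B, align 2] → 154
size 154, align 2
array of 19: 19 × 154 = 2926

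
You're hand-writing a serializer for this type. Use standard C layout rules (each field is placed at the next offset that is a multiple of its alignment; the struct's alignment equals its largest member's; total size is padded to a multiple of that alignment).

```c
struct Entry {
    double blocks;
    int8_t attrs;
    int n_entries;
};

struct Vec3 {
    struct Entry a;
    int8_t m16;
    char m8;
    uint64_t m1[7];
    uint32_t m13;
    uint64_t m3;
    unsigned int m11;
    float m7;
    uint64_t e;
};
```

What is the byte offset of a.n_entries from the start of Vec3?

Entry: @0: blocks [8B, align 8] → 8; @8: attrs [1B, align 1] → 9; +3 pad (align 4); @12: n_entries [4B, align 4] → 16; size 16, align 8
@0: a [16B, align 8] → 16
within Entry: n_entries at 12
0 + 12 = 12

12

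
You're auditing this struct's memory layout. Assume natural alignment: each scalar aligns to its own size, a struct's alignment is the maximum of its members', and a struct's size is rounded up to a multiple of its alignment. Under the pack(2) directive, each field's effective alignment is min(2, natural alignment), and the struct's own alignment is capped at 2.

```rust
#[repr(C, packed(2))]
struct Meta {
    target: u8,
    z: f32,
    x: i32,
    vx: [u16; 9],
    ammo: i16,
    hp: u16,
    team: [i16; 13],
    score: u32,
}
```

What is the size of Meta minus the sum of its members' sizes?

1

target at 0 (size 1, align 1) → ends 1
pad 1 to align 2 for z
z at 2 (size 4, align 2) → ends 6
x at 6 (size 4, align 2) → ends 10
vx at 10 (size 18, align 2) → ends 28
ammo at 28 (size 2, align 2) → ends 30
hp at 30 (size 2, align 2) → ends 32
team at 32 (size 26, align 2) → ends 58
score at 58 (size 4, align 2) → ends 62
total 62 bytes, alignment 2
data bytes 61, size 62 → padding 1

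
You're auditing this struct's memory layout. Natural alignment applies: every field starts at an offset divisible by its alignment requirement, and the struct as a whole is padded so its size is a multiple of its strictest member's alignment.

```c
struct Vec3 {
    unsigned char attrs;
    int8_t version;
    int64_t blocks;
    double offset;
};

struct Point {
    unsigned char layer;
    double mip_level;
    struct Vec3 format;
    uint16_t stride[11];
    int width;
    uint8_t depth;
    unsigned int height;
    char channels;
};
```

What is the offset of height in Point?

Vec3: 0..1  attrs  (1B, 1-aligned); 1..2  version  (1B, 1-aligned); 2..8  -- padding (6B); 8..16  blocks  (8B, 8-aligned); 16..24  offset  (8B, 8-aligned); sizeof = 24, alignof = 8
0..1  layer  (1B, 1-aligned)
1..8  -- padding (7B)
8..16  mip_level  (8B, 8-aligned)
16..40  format  (24B, 8-aligned)
40..62  stride  (22B, 2-aligned)
62..64  -- padding (2B)
64..68  width  (4B, 4-aligned)
68..69  depth  (1B, 1-aligned)
69..72  -- padding (3B)
72..76  height  (4B, 4-aligned)

72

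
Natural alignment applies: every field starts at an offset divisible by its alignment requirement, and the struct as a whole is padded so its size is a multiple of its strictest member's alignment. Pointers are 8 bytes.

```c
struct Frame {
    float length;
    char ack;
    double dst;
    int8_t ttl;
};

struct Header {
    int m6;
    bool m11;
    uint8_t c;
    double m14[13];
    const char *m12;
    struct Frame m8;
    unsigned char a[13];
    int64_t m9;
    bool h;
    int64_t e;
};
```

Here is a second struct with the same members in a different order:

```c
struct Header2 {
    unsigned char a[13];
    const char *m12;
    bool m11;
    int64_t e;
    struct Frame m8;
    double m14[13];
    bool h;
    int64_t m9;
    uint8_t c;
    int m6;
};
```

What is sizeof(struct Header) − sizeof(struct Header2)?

-8

Frame: 0..4  length  (4B, 4-aligned); 4..5  ack  (1B, 1-aligned); 5..8  -- padding (3B); 8..16  dst  (8B, 8-aligned); 16..17  ttl  (1B, 1-aligned); 17..24  -- tail padding (7B); sizeof = 24, alignof = 8
0..4  m6  (4B, 4-aligned)
4..5  m11  (1B, 1-aligned)
5..6  c  (1B, 1-aligned)
6..8  -- padding (2B)
8..112  m14  (104B, 8-aligned)
112..120  m12  (8B, 8-aligned)
120..144  m8  (24B, 8-aligned)
144..157  a  (13B, 1-aligned)
157..160  -- padding (3B)
160..168  m9  (8B, 8-aligned)
168..169  h  (1B, 1-aligned)
169..176  -- padding (7B)
176..184  e  (8B, 8-aligned)
sizeof = 184, alignof = 8
— Header2 —
0..13  a  (13B, 1-aligned)
13..16  -- padding (3B)
16..24  m12  (8B, 8-aligned)
24..25  m11  (1B, 1-aligned)
25..32  -- padding (7B)
32..40  e  (8B, 8-aligned)
40..64  m8  (24B, 8-aligned)
64..168  m14  (104B, 8-aligned)
168..169  h  (1B, 1-aligned)
169..176  -- padding (7B)
176..184  m9  (8B, 8-aligned)
184..185  c  (1B, 1-aligned)
185..188  -- padding (3B)
188..192  m6  (4B, 4-aligned)
sizeof = 192, alignof = 8
184 − 192 = -8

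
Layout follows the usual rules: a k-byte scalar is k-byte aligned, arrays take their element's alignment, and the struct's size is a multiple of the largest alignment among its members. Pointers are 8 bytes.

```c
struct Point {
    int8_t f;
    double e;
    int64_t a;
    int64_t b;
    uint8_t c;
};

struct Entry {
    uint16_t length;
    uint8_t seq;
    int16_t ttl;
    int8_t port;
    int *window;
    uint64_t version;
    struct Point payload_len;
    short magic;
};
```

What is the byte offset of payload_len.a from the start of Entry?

40

Point: 0..1  f  (1B, 1-aligned); 1..8  -- padding (7B); 8..16  e  (8B, 8-aligned); 16..24  a  (8B, 8-aligned); 24..32  b  (8B, 8-aligned); 32..33  c  (1B, 1-aligned); 33..40  -- tail padding (7B); sizeof = 40, alignof = 8
0..2  length  (2B, 2-aligned)
2..3  seq  (1B, 1-aligned)
3..4  -- padding (1B)
4..6  ttl  (2B, 2-aligned)
6..7  port  (1B, 1-aligned)
7..8  -- padding (1B)
8..16  window  (8B, 8-aligned)
16..24  version  (8B, 8-aligned)
24..64  payload_len  (40B, 8-aligned)
within Point: a at 16
24 + 16 = 40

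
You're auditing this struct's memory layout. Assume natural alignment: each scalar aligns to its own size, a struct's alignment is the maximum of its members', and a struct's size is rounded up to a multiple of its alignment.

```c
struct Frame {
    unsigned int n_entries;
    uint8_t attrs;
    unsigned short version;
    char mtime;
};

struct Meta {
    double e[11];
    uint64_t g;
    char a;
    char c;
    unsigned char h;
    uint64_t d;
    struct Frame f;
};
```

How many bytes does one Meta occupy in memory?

128

Frame: n_entries at 0 (size 4, align 4) → ends 4; attrs at 4 (size 1, align 1) → ends 5; pad 1 to align 2 for version; version at 6 (size 2, align 2) → ends 8; mtime at 8 (size 1, align 1) → ends 9; tail pad 3 to reach multiple of 4; total 12 bytes, alignment 4
e at 0 (size 88, align 8) → ends 88
g at 88 (size 8, align 8) → ends 96
a at 96 (size 1, align 1) → ends 97
c at 97 (size 1, align 1) → ends 98
h at 98 (size 1, align 1) → ends 99
pad 5 to align 8 for d
d at 104 (size 8, align 8) → ends 112
f at 112 (size 12, align 4) → ends 124
tail pad 4 to reach multiple of 8
total 128 bytes, alignment 8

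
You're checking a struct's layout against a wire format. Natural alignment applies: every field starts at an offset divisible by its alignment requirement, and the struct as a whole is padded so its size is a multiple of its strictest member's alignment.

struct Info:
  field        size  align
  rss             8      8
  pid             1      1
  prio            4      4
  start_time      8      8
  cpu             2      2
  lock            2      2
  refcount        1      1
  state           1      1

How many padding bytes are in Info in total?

5

rss at 0 (size 8, align 8) → ends 8
pid at 8 (size 1, align 1) → ends 9
pad 3 to align 4 for prio
prio at 12 (size 4, align 4) → ends 16
start_time at 16 (size 8, align 8) → ends 24
cpu at 24 (size 2, align 2) → ends 26
lock at 26 (size 2, align 2) → ends 28
refcount at 28 (size 1, align 1) → ends 29
state at 29 (size 1, align 1) → ends 30
tail pad 2 to reach multiple of 8
total 32 bytes, alignment 8
data bytes 27, size 32 → padding 5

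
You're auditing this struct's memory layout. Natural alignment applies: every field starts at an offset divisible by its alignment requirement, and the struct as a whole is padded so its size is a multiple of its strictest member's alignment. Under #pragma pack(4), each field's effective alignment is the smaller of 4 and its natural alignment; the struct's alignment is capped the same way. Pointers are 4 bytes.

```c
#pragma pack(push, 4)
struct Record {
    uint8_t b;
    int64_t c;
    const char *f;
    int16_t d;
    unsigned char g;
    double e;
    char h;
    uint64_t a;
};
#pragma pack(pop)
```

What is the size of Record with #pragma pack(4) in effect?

b at 0 (size 1, align 1) → ends 1
pad 3 to align 4 for c
c at 4 (size 8, align 4) → ends 12
f at 12 (size 4, align 4) → ends 16
d at 16 (size 2, align 2) → ends 18
g at 18 (size 1, align 1) → ends 19
pad 1 to align 4 for e
e at 20 (size 8, align 4) → ends 28
h at 28 (size 1, align 1) → ends 29
pad 3 to align 4 for a
a at 32 (size 8, align 4) → ends 40
total 40 bytes, alignment 4

40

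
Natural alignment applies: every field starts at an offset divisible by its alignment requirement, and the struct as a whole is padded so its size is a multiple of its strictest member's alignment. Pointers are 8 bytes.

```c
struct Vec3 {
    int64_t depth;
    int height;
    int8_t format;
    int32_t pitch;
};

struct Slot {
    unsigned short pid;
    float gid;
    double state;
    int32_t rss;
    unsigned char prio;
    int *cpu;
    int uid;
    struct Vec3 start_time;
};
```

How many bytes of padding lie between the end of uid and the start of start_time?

4

Vec3: @0: depth [8B, align 8] → 8; @8: height [4B, align 4] → 12; @12: format [1B, align 1] → 13; +3 pad (align 4); @16: pitch [4B, align 4] → 20; +4 tail pad (align 8); size 24, align 8
@0: pid [2B, align 2] → 2
+2 pad (align 4)
@4: gid [4B, align 4] → 8
@8: state [8B, align 8] → 16
@16: rss [4B, align 4] → 20
@20: prio [1B, align 1] → 21
+3 pad (align 8)
@24: cpu [8B, align 8] → 32
@32: uid [4B, align 4] → 36
+4 pad (align 8)
@40: start_time [24B, align 8] → 64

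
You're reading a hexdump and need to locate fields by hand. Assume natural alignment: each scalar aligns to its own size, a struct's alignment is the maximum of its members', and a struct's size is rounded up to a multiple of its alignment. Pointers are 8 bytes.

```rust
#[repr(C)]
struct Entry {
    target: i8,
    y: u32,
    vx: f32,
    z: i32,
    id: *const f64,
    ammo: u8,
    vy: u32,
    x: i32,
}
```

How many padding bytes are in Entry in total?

@0: target [1B, align 1] → 1
+3 pad (align 4)
@4: y [4B, align 4] → 8
@8: vx [4B, align 4] → 12
@12: z [4B, align 4] → 16
@16: id [8B, align 8] → 24
@24: ammo [1B, align 1] → 25
+3 pad (align 4)
@28: vy [4B, align 4] → 32
@32: x [4B, align 4] → 36
+4 tail pad (align 8)
size 40, align 8
data bytes 30, size 40 → padding 10

10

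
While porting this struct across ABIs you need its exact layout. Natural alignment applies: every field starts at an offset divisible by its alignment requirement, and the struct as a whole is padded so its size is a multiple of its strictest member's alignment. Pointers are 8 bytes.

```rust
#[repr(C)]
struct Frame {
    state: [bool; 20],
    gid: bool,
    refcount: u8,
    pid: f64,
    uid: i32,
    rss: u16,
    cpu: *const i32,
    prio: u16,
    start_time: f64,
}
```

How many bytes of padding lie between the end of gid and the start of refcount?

0

@0: state [20B, align 1] → 20
@20: gid [1B, align 1] → 21
@21: refcount [1B, align 1] → 22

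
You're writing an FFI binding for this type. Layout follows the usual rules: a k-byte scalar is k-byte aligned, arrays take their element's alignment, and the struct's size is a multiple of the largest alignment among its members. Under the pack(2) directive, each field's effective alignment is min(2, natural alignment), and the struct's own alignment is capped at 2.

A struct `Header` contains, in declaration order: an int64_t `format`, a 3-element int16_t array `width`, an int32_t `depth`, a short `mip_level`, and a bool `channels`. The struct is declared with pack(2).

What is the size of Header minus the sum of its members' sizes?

0..8  format  (8B, 2-aligned)
8..14  width  (6B, 2-aligned)
14..18  depth  (4B, 2-aligned)
18..20  mip_level  (2B, 2-aligned)
20..21  channels  (1B, 1-aligned)
21..22  -- tail padding (1B)
sizeof = 22, alignof = 2
data bytes 21, size 22 → padding 1

1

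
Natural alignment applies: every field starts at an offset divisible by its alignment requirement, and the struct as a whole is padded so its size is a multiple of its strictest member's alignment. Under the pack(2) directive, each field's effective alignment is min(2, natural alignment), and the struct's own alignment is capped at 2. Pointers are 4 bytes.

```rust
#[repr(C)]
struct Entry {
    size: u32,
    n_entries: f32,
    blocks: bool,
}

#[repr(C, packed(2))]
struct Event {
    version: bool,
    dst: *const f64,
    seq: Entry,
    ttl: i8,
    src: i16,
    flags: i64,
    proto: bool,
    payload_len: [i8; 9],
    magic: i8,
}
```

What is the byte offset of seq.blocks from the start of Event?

14

Entry: @0: size [4B, align 4] → 4; @4: n_entries [4B, align 4] → 8; @8: blocks [1B, align 1] → 9; +3 tail pad (align 4); size 12, align 4
@0: version [1B, align 1] → 1
+1 pad (align 2)
@2: dst [4B, align 2] → 6
@6: seq [12B, align 2] → 18
within Entry: blocks at 8
6 + 8 = 14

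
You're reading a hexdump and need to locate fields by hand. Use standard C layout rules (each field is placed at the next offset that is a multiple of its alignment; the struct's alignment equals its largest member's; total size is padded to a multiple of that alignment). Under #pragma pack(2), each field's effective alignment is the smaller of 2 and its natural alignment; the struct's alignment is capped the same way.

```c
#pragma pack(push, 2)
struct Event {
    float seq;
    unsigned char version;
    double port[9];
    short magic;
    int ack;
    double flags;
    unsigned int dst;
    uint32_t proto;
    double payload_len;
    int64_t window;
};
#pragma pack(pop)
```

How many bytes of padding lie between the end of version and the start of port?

0..4  seq  (4B, 2-aligned)
4..5  version  (1B, 1-aligned)
5..6  -- padding (1B)
6..78  port  (72B, 2-aligned)

1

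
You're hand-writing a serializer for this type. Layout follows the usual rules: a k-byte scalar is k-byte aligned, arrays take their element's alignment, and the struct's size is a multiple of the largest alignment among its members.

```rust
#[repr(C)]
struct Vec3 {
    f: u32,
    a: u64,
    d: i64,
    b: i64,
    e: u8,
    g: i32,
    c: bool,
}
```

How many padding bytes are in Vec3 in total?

f at 0 (size 4, align 4) → ends 4
pad 4 to align 8 for a
a at 8 (size 8, align 8) → ends 16
d at 16 (size 8, align 8) → ends 24
b at 24 (size 8, align 8) → ends 32
e at 32 (size 1, align 1) → ends 33
pad 3 to align 4 for g
g at 36 (size 4, align 4) → ends 40
c at 40 (size 1, align 1) → ends 41
tail pad 7 to reach multiple of 8
total 48 bytes, alignment 8
data bytes 34, size 48 → padding 14

14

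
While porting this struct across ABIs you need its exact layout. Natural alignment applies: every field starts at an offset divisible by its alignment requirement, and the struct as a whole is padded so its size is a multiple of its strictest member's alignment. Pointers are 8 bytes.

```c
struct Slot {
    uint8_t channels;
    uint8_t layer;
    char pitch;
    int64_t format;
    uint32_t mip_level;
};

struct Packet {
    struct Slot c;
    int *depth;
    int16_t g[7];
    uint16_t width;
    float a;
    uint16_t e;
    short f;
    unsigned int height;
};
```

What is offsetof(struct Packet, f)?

Slot: 0..1  channels  (1B, 1-aligned); 1..2  layer  (1B, 1-aligned); 2..3  pitch  (1B, 1-aligned); 3..8  -- padding (5B); 8..16  format  (8B, 8-aligned); 16..20  mip_level  (4B, 4-aligned); 20..24  -- tail padding (4B); sizeof = 24, alignof = 8
0..24  c  (24B, 8-aligned)
24..32  depth  (8B, 8-aligned)
32..46  g  (14B, 2-aligned)
46..48  width  (2B, 2-aligned)
48..52  a  (4B, 4-aligned)
52..54  e  (2B, 2-aligned)
54..56  f  (2B, 2-aligned)

54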